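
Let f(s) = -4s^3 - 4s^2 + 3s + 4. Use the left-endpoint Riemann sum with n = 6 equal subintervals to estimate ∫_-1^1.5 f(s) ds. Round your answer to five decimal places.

Δs = (1.5 − (-1))/6 = 5/12.
Left endpoints: -1, -7/12, -1/6, 0.25, 2/3, 13/12.
f(-1) = 1, f(-7/12) = 727/432, f(-1/6) = 92/27, f(0.25) = 4.4375, f(2/3) = 82/27, f(13/12) = -1093/432.
Sum = Δs · [f(-1) + f(-7/12) + f(-1/6) + ...].
Sum ≈ 4.59780.

4.59780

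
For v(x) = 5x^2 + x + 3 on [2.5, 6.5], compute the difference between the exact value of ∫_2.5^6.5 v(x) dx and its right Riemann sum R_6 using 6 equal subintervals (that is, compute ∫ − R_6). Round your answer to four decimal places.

-62.8148

Exact integral: ∫_2.5^6.5 v(x) dx ≈ 461.666667.
R_6 ≈ 524.481481.
Error ≈ 461.666667 − 524.481481 ≈ -62.8148.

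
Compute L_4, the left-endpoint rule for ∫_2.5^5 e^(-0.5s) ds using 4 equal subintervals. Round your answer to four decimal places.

Δs = (5 − 2.5)/4 = 0.625.
Left endpoints: 2.5, 3.125, 3.75, 4.375.
f(2.5) ≈ 0.2865, f(3.125) ≈ 0.2096, f(3.75) ≈ 0.1534, f(4.375) ≈ 0.1122.
Sum = Δs · [f(2.5) + f(3.125) + f(3.75) + f(4.375)].
Sum ≈ 0.4760.

0.4760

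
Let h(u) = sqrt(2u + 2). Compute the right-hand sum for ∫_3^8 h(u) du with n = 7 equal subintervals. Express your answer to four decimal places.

18.4134

Δu = (8 − 3)/7 = 5/7.
Right endpoints: 26/7, 31/7, 36/7, 41/7, 46/7, 51/7, 8.
h(26/7) ≈ 3.0706, h(31/7) ≈ 3.2950, h(36/7) ≈ 3.5051, h(41/7) ≈ 3.7033, h(46/7) ≈ 3.8914, h(51/7) ≈ 4.0708, h(8) ≈ 4.2426.
Sum = Δu · [h(26/7) + h(31/7) + h(36/7) + ...].
Sum ≈ 18.4134.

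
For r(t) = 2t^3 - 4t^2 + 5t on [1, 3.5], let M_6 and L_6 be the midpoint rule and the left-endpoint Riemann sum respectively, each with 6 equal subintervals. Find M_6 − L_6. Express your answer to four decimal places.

9.6463

M_6 ≈ 46.479311.
L_6 ≈ 36.833044.
M_6 − L_6 ≈ 9.6463.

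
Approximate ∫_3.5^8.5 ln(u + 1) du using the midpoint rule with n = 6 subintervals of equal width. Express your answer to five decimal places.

Δu = (8.5 − 3.5)/6 = 5/6.
Midpoints: 47/12, 4.75, 67/12, 77/12, 7.25, 97/12.
f(47/12) ≈ 1.59263, f(4.75) ≈ 1.74920, f(67/12) ≈ 1.88454, f(77/12) ≈ 2.00373, f(7.25) ≈ 2.11021, f(97/12) ≈ 2.20644.
Sum = Δu · [f(47/12) + f(4.75) + f(67/12) + ...].
Sum ≈ 9.62230.

9.62230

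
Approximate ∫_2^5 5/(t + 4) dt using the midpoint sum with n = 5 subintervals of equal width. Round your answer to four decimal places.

2.0262

Δt = (5 − 2)/5 = 0.6.
Midpoints: 2.3, 2.9, 3.5, 4.1, 4.7.
f(2.3) = 50/63, f(2.9) = 50/69, f(3.5) = 2/3, f(4.1) = 50/81, f(4.7) = 50/87.
Sum = Δt · [f(2.3) + f(2.9) + f(3.5) + f(4.1) + f(4.7)].
Sum ≈ 2.0262.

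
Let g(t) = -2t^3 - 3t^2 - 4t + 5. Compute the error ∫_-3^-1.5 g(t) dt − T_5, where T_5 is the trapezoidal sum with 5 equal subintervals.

-0.23625

Exact integral: ∫_-3^-1.5 g(t) dt = 35.34375.
T_5 = 35.58.
Error = 35.34375 − 35.58 = -0.23625.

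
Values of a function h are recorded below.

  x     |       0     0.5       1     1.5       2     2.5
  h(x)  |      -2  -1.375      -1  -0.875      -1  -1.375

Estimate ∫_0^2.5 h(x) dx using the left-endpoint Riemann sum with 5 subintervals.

-3.125

Δx = 0.5.
Sum = 0.5·[(-2) + (-1.375) + (-1) + (-0.875) + (-1)] = -3.125.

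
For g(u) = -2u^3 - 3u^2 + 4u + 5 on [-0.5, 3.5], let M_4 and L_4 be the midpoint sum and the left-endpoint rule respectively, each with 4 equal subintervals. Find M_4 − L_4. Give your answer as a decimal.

-41

M_4 = -70.
L_4 = -29.
M_4 − L_4 = -41.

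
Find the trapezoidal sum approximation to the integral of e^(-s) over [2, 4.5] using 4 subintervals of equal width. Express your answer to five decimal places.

0.12824

Δs = (4.5 − 2)/4 = 0.625.
f(2) ≈ 0.13534, f(2.625) ≈ 0.07244, f(3.25) ≈ 0.03877, f(3.875) ≈ 0.02075, f(4.5) ≈ 0.01111.
T_4 = (Δs/2)·[f(s_0) + 2f(s_1) + 2f(s_2) + 2f(s_3) + f(s_4)].
Sum ≈ 0.12824.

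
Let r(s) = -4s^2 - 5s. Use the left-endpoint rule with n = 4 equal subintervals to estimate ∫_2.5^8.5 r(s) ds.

-751.5

Δs = (8.5 − 2.5)/4 = 1.5.
Left endpoints: 2.5, 4, 5.5, 7.
r(2.5) = -37.5, r(4) = -84, r(5.5) = -148.5, r(7) = -231.
Sum = Δs · [r(2.5) + r(4) + r(5.5) + r(7)].
Sum = -751.5.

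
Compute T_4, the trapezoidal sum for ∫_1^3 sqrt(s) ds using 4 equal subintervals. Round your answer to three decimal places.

2.793

Δs = (3 − 1)/4 = 0.5.
f(1) ≈ 1.000, f(1.5) ≈ 1.225, f(2) ≈ 1.414, f(2.5) ≈ 1.581, f(3) ≈ 1.732.
T_4 = (Δs/2)·[f(s_0) + 2f(s_1) + 2f(s_2) + 2f(s_3) + f(s_4)].
Sum ≈ 2.793.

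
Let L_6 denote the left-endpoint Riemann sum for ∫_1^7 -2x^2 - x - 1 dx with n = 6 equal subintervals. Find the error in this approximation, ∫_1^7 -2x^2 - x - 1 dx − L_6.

-49

Exact integral: ∫_1^7 f(x) dx = -258.
L_6 = -209.
Error = -258 − (-209) = -49.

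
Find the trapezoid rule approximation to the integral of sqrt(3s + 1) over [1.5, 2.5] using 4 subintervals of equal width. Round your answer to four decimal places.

2.6400

Δs = (2.5 − 1.5)/4 = 0.25.
f(1.5) ≈ 2.3452, f(1.75) ≈ 2.5000, f(2) ≈ 2.6458, f(2.25) ≈ 2.7839, f(2.5) ≈ 2.9155.
T_4 = (Δs/2)·[f(s_0) + 2f(s_1) + 2f(s_2) + 2f(s_3) + f(s_4)].
Sum ≈ 2.6400.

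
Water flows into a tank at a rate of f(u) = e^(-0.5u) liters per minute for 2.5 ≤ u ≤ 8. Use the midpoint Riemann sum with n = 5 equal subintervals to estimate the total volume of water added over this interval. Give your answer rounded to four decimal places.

0.5297

Δu = (8 − 2.5)/5 = 1.1.
Midpoints: 3.05, 4.15, 5.25, 6.35, 7.45.
f(3.05) ≈ 0.2176, f(4.15) ≈ 0.1256, f(5.25) ≈ 0.0724, f(6.35) ≈ 0.0418, f(7.45) ≈ 0.0241.
Sum = Δu · [f(3.05) + f(4.15) + f(5.25) + f(6.35) + f(7.45)].
Sum ≈ 0.5297.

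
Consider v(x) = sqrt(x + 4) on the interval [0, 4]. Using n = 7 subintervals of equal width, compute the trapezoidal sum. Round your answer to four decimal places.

9.7496

Δx = (4 − 0)/7 = 4/7.
v(0) ≈ 2.0000, v(4/7) ≈ 2.1381, v(8/7) ≈ 2.2678, v(12/7) ≈ 2.3905, v(16/7) ≈ 2.5071, v(20/7) ≈ 2.6186, v(24/7) ≈ 2.7255, v(4) ≈ 2.8284.
T_7 = (Δx/2)·[v(x_0) + 2v(x_1) + ... + 2v(x_{6}) + v(x_7)].
Sum ≈ 9.7496.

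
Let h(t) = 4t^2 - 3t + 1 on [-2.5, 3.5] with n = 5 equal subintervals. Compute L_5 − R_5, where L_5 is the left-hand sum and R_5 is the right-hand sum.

L_5 = 77.16.
R_5 = 84.36.
L_5 − R_5 = -7.2.

-7.2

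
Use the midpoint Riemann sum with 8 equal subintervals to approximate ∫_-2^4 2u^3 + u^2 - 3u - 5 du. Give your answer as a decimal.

94.03125

Δu = (4 − (-2))/8 = 0.75.
Midpoints: -1.625, -0.875, -0.125, 0.625, 1.375, 2.125, 2.875, 3.625.
f(-1.625) = -6.06640625, f(-0.875) = -2.94921875, f(-0.125) = -4.61328125, f(0.625) = -5.99609375, f(1.375) = -2.03515625, f(2.125) = 12.33203125, f(2.875) = 42.16796875, f(3.625) = 92.53515625.
Sum = Δu · [f(-1.625) + f(-0.875) + f(-0.125) + ...].
Sum = 94.03125.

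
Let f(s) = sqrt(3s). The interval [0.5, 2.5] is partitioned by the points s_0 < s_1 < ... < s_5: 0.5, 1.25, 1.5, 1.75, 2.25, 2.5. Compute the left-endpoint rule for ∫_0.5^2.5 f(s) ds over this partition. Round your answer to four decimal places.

3.7282

Subinterval widths: 0.75, 0.25, 0.25, 0.5, 0.25.
Left endpoints: 0.5, 1.25, 1.5, 1.75, 2.25.
f(0.5) ≈ 1.2247, f(1.25) ≈ 1.9365, f(1.5) ≈ 2.1213, f(1.75) ≈ 2.2913, f(2.25) ≈ 2.5981.
Sum = Σ Δs_i · f(s_i).
Sum ≈ 3.7282.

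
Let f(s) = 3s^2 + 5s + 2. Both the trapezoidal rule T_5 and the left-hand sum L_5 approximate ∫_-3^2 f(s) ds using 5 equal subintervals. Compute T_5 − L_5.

T_5 = 35.
L_5 = 30.
T_5 − L_5 = 5.

5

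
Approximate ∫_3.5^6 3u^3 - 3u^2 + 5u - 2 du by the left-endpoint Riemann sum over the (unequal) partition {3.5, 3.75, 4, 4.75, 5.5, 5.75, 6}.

621.16015625

Subinterval widths: 0.25, 0.25, 0.75, 0.75, 0.25, 0.25.
Left endpoints: 3.5, 3.75, 4, 4.75, 5.5, 5.75.
f(3.5) = 107.375, f(3.75) = 132.765625, f(4) = 162, f(4.75) = 275.578125, f(5.5) = 433.875, f(5.75) = 497.890625.
Sum = Σ Δu_i · f(u_i).
Sum = 621.16015625.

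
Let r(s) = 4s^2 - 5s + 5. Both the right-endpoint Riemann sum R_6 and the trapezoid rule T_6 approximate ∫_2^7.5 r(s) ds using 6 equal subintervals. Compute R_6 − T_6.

83.1875

R_6 ≈ 534.97685185.
T_6 ≈ 451.78935185.
R_6 − T_6 = 83.1875.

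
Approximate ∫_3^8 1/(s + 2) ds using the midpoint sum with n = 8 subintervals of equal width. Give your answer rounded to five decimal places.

0.69266

Δs = (8 − 3)/8 = 0.625.
Midpoints: 3.3125, 3.9375, 4.5625, 5.1875, 5.8125, 6.4375, 7.0625, 7.6875.
f(3.3125) = 16/85, f(3.9375) = 16/95, f(4.5625) = 16/105, f(5.1875) = 16/115, f(5.8125) = 0.128, f(6.4375) = 16/135, f(7.0625) = 16/145, f(7.6875) = 16/155.
Sum = Δs · [f(3.3125) + f(3.9375) + f(4.5625) + ...].
Sum ≈ 0.69266.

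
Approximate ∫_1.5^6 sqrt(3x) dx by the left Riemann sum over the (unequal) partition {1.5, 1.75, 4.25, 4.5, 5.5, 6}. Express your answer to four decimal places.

Subinterval widths: 0.25, 2.5, 0.25, 1, 0.5.
Left endpoints: 1.5, 1.75, 4.25, 4.5, 5.5.
f(1.5) ≈ 2.1213, f(1.75) ≈ 2.2913, f(4.25) ≈ 3.5707, f(4.5) ≈ 3.6742, f(5.5) ≈ 4.0620.
Sum = Σ Δx_i · f(x_i).
Sum ≈ 12.8565.

12.8565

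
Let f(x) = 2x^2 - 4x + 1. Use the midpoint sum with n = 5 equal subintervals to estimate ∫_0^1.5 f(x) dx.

-0.7725

Δx = (1.5 − 0)/5 = 0.3.
Midpoints: 0.15, 0.45, 0.75, 1.05, 1.35.
f(0.15) = 0.445, f(0.45) = -0.395, f(0.75) = -0.875, f(1.05) = -0.995, f(1.35) = -0.755.
Sum = Δx · [f(0.15) + f(0.45) + f(0.75) + f(1.05) + f(1.35)].
Sum = -0.7725.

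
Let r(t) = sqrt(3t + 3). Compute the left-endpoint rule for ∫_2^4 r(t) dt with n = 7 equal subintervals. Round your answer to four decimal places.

6.7845

Δt = (4 − 2)/7 = 2/7.
Left endpoints: 2, 16/7, 18/7, 20/7, 22/7, 24/7, 26/7.
r(2) ≈ 3.0000, r(16/7) ≈ 3.1396, r(18/7) ≈ 3.2733, r(20/7) ≈ 3.4017, r(22/7) ≈ 3.5254, r(24/7) ≈ 3.6450, r(26/7) ≈ 3.7607.
Sum = Δt · [r(2) + r(16/7) + r(18/7) + ...].
Sum ≈ 6.7845.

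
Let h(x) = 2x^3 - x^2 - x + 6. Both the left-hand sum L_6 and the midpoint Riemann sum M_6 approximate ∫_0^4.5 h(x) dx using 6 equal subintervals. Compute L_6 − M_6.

-51.15234375

L_6 = 137.7421875.
M_6 = 188.89453125.
L_6 − M_6 = -51.15234375.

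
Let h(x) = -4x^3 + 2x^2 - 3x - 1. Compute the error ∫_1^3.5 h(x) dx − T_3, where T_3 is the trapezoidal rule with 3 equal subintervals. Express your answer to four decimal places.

Exact integral: ∫_1^3.5 h(x) dx ≈ -140.520833.
T_3 ≈ -147.754630.
Error ≈ -140.520833 − (-147.754630) ≈ 7.2338.

7.2338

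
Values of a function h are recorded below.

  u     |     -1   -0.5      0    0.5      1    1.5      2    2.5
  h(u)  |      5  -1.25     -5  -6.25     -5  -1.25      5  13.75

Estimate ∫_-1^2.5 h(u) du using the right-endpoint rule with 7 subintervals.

Δu = 0.5.
Sum = 0.5·[(-1.25) + (-5) + (-6.25) + (-5) + (-1.25) + 5 + 13.75] = 0.

0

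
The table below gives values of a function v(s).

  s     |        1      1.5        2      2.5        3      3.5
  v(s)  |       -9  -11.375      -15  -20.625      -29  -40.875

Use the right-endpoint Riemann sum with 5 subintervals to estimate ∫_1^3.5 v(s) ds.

-58.4375

Δs = 0.5.
Sum = 0.5·[(-11.375) + (-15) + (-20.625) + (-29) + (-40.875)] = -58.4375.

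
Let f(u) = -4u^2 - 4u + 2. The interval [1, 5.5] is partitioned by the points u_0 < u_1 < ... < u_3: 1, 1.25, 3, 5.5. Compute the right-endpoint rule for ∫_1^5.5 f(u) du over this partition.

Subinterval widths: 0.25, 1.75, 2.5.
Right endpoints: 1.25, 3, 5.5.
f(1.25) = -9.25, f(3) = -46, f(5.5) = -141.
Sum = Σ Δu_i · f(u_i).
Sum = -435.3125.

-435.3125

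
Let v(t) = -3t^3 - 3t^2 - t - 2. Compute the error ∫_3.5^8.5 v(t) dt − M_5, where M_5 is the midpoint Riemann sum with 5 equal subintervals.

Exact integral: ∫_3.5^8.5 v(t) dt = -4413.75.
M_5 = -4390.
Error = -4413.75 − (-4390) = -23.75.

-23.75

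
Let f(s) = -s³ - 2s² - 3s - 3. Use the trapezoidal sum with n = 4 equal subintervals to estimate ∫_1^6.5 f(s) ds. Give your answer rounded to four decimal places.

-729.7705

Δs = (6.5 − 1)/4 = 1.375.
f(1) = -9, f(2.375) = -17819/512, f(3.75) = -95.109375, f(5.125) = -105225/512, f(6.5) = -381.625.
T_4 = (Δs/2)·[f(s_0) + 2f(s_1) + 2f(s_2) + 2f(s_3) + f(s_4)].
Sum ≈ -729.7705.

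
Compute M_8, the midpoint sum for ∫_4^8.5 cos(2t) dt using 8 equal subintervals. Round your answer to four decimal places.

Δt = (8.5 − 4)/8 = 0.5625.
Midpoints: 4.28125, 4.84375, 5.40625, 5.96875, 6.53125, 7.09375, 7.65625, 8.21875.
f(4.28125) ≈ -0.6507, f(4.84375) ≈ -0.9657, f(5.40625) ≈ -0.1821, f(5.96875) ≈ 0.8087, f(6.53125) ≈ 0.8794, f(7.09375) ≈ -0.0503, f(7.65625) ≈ -0.9228, f(8.21875) ≈ -0.7455.
Sum = Δt · [f(4.28125) + f(4.84375) + f(5.40625) + ...].
Sum ≈ -1.0288.

-1.0288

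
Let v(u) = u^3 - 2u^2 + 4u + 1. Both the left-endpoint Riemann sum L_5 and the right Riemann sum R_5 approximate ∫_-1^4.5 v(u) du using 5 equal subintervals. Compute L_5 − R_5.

-83.1875

L_5 = 46.86.
R_5 = 130.0475.
L_5 − R_5 = -83.1875.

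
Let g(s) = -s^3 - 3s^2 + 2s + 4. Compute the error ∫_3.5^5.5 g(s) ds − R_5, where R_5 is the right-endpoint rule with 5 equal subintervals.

35.58

Exact integral: ∫_3.5^5.5 g(s) ds = -288.75.
R_5 = -324.33.
Error = -288.75 − (-324.33) = 35.58.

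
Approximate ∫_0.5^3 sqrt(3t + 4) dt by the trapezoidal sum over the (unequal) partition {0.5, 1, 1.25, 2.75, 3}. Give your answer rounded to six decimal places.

Subinterval widths: 0.5, 0.25, 1.5, 0.25.
f(0.5) ≈ 2.345208, f(1) ≈ 2.645751, f(1.25) ≈ 2.783882, f(2.75) ≈ 3.500000, f(3) ≈ 3.605551.
On each subinterval the trapezoid contributes (Δt_i/2)·[f(t_{i-1}) + f(t_i)].
Sum ≈ 7.527550.

7.527550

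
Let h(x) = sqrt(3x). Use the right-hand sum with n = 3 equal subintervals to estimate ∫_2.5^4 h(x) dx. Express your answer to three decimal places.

Δx = (4 − 2.5)/3 = 0.5.
Right endpoints: 3, 3.5, 4.
h(3) ≈ 3.000, h(3.5) ≈ 3.240, h(4) ≈ 3.464.
Sum = Δx · [h(3) + h(3.5) + h(4)].
Sum ≈ 4.852.

4.852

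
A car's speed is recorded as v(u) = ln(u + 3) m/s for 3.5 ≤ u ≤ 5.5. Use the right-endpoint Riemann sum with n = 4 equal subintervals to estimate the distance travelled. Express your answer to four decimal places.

Δu = (5.5 − 3.5)/4 = 0.5.
Right endpoints: 4, 4.5, 5, 5.5.
v(4) ≈ 1.9459, v(4.5) ≈ 2.0149, v(5) ≈ 2.0794, v(5.5) ≈ 2.1401.
Sum = Δu · [v(4) + v(4.5) + v(5) + v(5.5)].
Sum ≈ 4.0902.

4.0902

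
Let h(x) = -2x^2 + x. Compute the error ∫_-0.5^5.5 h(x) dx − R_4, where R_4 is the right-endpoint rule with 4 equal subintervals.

45

Exact integral: ∫_-0.5^5.5 h(x) dx = -96.
R_4 = -141.
Error = -96 − (-141) = 45.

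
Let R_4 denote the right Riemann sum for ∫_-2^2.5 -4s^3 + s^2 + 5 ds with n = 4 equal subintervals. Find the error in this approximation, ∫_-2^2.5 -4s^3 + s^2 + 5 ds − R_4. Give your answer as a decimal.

53.7890625

Exact integral: ∫_-2^2.5 f(s) ds = 7.3125.
R_4 = -46.4765625.
Error = 7.3125 − (-46.4765625) = 53.7890625.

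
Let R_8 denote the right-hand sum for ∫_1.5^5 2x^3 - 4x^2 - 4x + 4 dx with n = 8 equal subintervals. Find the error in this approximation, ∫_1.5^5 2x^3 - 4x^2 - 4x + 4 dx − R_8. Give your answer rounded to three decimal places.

Exact integral: ∫_1.5^5 f(x) dx ≈ 116.30208.
R_8 ≈ 148.27490.
Error ≈ 116.30208 − 148.27490 ≈ -31.973.

-31.973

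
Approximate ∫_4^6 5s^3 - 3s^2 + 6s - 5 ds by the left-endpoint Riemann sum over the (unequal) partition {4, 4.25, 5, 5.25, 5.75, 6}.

Subinterval widths: 0.25, 0.75, 0.25, 0.5, 0.25.
Left endpoints: 4, 4.25, 5, 5.25, 5.75.
f(4) = 291, f(4.25) = 350.140625, f(5) = 575, f(5.25) = 667.328125, f(5.75) = 880.859375.
Sum = Σ Δs_i · f(s_i).
Sum = 1032.984375.

1032.984375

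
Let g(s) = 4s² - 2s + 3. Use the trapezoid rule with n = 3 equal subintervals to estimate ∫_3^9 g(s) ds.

Δs = (9 − 3)/3 = 2.
g(3) = 33, g(5) = 93, g(7) = 185, g(9) = 309.
T_3 = (Δs/2)·[g(s_0) + 2g(s_1) + 2g(s_2) + g(s_3)].
Sum = 898.

898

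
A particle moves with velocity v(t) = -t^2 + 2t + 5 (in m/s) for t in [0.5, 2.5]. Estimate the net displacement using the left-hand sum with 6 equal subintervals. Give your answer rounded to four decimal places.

Δt = (2.5 − 0.5)/6 = 1/3.
Left endpoints: 0.5, 5/6, 7/6, 1.5, 11/6, 13/6.
v(0.5) = 5.75, v(5/6) = 215/36, v(7/6) = 215/36, v(1.5) = 5.75, v(11/6) = 191/36, v(13/6) = 167/36.
Sum = Δt · [v(0.5) + v(5/6) + v(7/6) + ...].
Sum ≈ 11.1296.

11.1296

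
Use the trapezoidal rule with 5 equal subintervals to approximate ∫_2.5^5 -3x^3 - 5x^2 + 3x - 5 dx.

-610.15625

Δx = (5 − 2.5)/5 = 0.5.
f(2.5) = -75.625, f(3) = -122, f(3.5) = -184.375, f(4) = -265, f(4.5) = -366.125, f(5) = -490.
T_5 = (Δx/2)·[f(x_0) + 2f(x_1) + ... + 2f(x_{4}) + f(x_5)].
Sum = -610.15625.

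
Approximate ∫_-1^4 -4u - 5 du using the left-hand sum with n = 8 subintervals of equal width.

-48.75

Δu = (4 − (-1))/8 = 0.625.
Left endpoints: -1, -0.375, 0.25, 0.875, 1.5, 2.125, 2.75, 3.375.
f(-1) = -1, f(-0.375) = -3.5, f(0.25) = -6, f(0.875) = -8.5, f(1.5) = -11, f(2.125) = -13.5, f(2.75) = -16, f(3.375) = -18.5.
Sum = Δu · [f(-1) + f(-0.375) + f(0.25) + ...].
Sum = -48.75.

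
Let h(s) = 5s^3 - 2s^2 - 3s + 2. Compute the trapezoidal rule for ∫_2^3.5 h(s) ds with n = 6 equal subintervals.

135.56640625

Δs = (3.5 − 2)/6 = 0.25.
h(2) = 28, h(2.25) = 42.078125, h(2.5) = 60.125, h(2.75) = 82.609375, h(3) = 110, h(3.25) = 142.765625, h(3.5) = 181.375.
T_6 = (Δs/2)·[h(s_0) + 2h(s_1) + ... + 2h(s_{5}) + h(s_6)].
Sum = 135.56640625.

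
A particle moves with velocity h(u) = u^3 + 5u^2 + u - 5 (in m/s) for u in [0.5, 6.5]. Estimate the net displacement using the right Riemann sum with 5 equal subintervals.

1211.37

Δu = (6.5 − 0.5)/5 = 1.2.
Right endpoints: 1.7, 2.9, 4.1, 5.3, 6.5.
h(1.7) = 16.063, h(2.9) = 64.339, h(4.1) = 152.071, h(5.3) = 289.627, h(6.5) = 487.375.
Sum = Δu · [h(1.7) + h(2.9) + h(4.1) + h(5.3) + h(6.5)].
Sum = 1211.37.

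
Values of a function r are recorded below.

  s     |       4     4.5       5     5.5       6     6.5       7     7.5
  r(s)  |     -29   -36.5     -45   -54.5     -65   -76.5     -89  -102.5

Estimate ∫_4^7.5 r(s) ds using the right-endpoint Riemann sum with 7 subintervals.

Δs = 0.5.
Sum = 0.5·[(-36.5) + (-45) + (-54.5) + (-65) + (-76.5) + (-89) + (-102.5)] = -234.5.

-234.5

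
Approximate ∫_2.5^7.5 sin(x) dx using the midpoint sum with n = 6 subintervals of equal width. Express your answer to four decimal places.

-1.1817

Δx = (7.5 − 2.5)/6 = 5/6.
Midpoints: 35/12, 3.75, 55/12, 65/12, 6.25, 85/12.
f(35/12) ≈ 0.2230, f(3.75) ≈ -0.5716, f(55/12) ≈ -0.9917, f(65/12) ≈ -0.7621, f(6.25) ≈ -0.0332, f(85/12) ≈ 0.7175.
Sum = Δx · [f(35/12) + f(3.75) + f(55/12) + ...].
Sum ≈ -1.1817.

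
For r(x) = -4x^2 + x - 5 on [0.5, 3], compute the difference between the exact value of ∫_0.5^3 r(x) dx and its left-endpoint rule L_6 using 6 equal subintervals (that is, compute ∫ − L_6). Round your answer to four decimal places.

Exact integral: ∫_0.5^3 r(x) dx ≈ -43.958333.
L_6 ≈ -37.476852.
Error ≈ -43.958333 − (-37.476852) ≈ -6.4815.

-6.4815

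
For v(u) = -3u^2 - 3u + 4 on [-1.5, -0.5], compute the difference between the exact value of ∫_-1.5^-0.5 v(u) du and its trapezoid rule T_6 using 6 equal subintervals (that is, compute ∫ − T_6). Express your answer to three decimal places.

0.014

Exact integral: ∫_-1.5^-0.5 v(u) du = 3.75.
T_6 ≈ 3.73611.
Error ≈ 3.75 − 3.73611 ≈ 0.014.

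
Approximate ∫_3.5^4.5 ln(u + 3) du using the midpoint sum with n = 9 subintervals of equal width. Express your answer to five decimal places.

Δu = (4.5 − 3.5)/9 = 1/9.
Midpoints: 32/9, 11/3, 34/9, 35/9, 4, 37/9, 38/9, 13/3, 40/9.
f(32/9) ≈ 1.88031, f(11/3) ≈ 1.89712, f(34/9) ≈ 1.91365, f(35/9) ≈ 1.92991, f(4) ≈ 1.94591, f(37/9) ≈ 1.96166, f(38/9) ≈ 1.97716, f(13/3) ≈ 1.99243, f(40/9) ≈ 2.00747.
Sum = Δu · [f(32/9) + f(11/3) + f(34/9) + ...].
Sum ≈ 1.94507.

1.94507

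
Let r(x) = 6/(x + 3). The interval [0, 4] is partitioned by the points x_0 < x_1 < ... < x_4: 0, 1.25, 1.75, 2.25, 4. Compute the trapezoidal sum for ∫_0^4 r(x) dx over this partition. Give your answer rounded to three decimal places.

Subinterval widths: 1.25, 0.5, 0.5, 1.75.
r(0) = 2, r(1.25) = 24/17, r(1.75) = 24/19, r(2.25) = 8/7, r(4) = 6/7.
On each subinterval the trapezoid contributes (Δx_i/2)·[r(x_{i-1}) + r(x_i)].
Sum ≈ 5.153.

5.153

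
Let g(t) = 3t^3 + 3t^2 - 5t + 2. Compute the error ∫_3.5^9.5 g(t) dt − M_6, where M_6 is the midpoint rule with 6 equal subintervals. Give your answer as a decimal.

Exact integral: ∫_3.5^9.5 g(t) dt = 6627.75.
M_6 = 6597.
Error = 6627.75 − 6597 = 30.75.

30.75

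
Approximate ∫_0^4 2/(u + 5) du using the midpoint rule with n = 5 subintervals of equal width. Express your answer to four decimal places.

1.1741

Δu = (4 − 0)/5 = 0.8.
Midpoints: 0.4, 1.2, 2, 2.8, 3.6.
f(0.4) = 10/27, f(1.2) = 10/31, f(2) = 2/7, f(2.8) = 10/39, f(3.6) = 10/43.
Sum = Δu · [f(0.4) + f(1.2) + f(2) + f(2.8) + f(3.6)].
Sum ≈ 1.1741.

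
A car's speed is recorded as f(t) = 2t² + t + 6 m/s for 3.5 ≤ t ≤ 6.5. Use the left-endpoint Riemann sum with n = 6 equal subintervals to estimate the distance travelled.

172

Δt = (6.5 − 3.5)/6 = 0.5.
Left endpoints: 3.5, 4, 4.5, 5, 5.5, 6.
f(3.5) = 34, f(4) = 42, f(4.5) = 51, f(5) = 61, f(5.5) = 72, f(6) = 84.
Sum = Δt · [f(3.5) + f(4) + f(4.5) + ...].
Sum = 172.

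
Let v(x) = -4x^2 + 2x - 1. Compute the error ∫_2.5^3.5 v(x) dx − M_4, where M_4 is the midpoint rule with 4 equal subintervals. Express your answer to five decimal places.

Exact integral: ∫_2.5^3.5 v(x) dx ≈ -31.3333333.
M_4 = -31.3125.
Error ≈ -31.3333333 − (-31.3125) ≈ -0.02083.

-0.02083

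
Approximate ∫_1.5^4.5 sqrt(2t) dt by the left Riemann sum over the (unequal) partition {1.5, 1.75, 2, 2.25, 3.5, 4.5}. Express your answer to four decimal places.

Subinterval widths: 0.25, 0.25, 0.25, 1.25, 1.
Left endpoints: 1.5, 1.75, 2, 2.25, 3.5.
f(1.5) ≈ 1.7321, f(1.75) ≈ 1.8708, f(2) ≈ 2.0000, f(2.25) ≈ 2.1213, f(3.5) ≈ 2.6458.
Sum = Σ Δt_i · f(t_i).
Sum ≈ 6.6981.

6.6981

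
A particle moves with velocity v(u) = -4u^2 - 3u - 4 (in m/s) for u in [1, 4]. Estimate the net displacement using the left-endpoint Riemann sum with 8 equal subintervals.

Δu = (4 − 1)/8 = 0.375.
Left endpoints: 1, 1.375, 1.75, 2.125, 2.5, 2.875, 3.25, 3.625.
v(1) = -11, v(1.375) = -15.6875, v(1.75) = -21.5, v(2.125) = -28.4375, v(2.5) = -36.5, v(2.875) = -45.6875, v(3.25) = -56, v(3.625) = -67.4375.
Sum = Δu · [v(1) + v(1.375) + v(1.75) + ...].
Sum = -105.84375.

-105.84375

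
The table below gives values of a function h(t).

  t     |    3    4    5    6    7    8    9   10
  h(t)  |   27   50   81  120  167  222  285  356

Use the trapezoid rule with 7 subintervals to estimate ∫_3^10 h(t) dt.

1116.5

Δt = 1.
T_7 = (1/2)·[27 + 2·50 + 2·81 + 2·120 + 2·167 + 2·222 + 2·285 + 356] = 1116.5.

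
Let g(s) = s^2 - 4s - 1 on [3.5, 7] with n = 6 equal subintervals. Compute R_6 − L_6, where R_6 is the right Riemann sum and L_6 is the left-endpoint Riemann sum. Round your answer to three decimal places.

R_6 ≈ 29.87558.
L_6 ≈ 16.60475.
R_6 − L_6 ≈ 13.271.

13.271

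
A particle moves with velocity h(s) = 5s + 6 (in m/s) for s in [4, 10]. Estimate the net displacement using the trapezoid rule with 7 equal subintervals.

Δs = (10 − 4)/7 = 6/7.
h(4) = 26, h(34/7) = 212/7, h(40/7) = 242/7, h(46/7) = 272/7, h(52/7) = 302/7, h(58/7) = 332/7, h(64/7) = 362/7, h(10) = 56.
T_7 = (Δs/2)·[h(s_0) + 2h(s_1) + ... + 2h(s_{6}) + h(s_7)].
Sum = 246.

246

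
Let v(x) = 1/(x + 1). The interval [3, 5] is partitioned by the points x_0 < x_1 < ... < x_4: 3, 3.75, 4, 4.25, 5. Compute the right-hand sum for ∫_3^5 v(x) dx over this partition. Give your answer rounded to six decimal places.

Subinterval widths: 0.75, 0.25, 0.25, 0.75.
Right endpoints: 3.75, 4, 4.25, 5.
v(3.75) = 4/19, v(4) = 0.2, v(4.25) = 4/21, v(5) = 1/6.
Sum = Σ Δx_i · v(x_i).
Sum ≈ 0.380514.

0.380514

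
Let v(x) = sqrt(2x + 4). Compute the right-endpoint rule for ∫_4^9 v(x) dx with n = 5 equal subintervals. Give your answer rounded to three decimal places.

21.147

Δx = (9 − 4)/5 = 1.
Right endpoints: 5, 6, 7, 8, 9.
v(5) ≈ 3.742, v(6) ≈ 4.000, v(7) ≈ 4.243, v(8) ≈ 4.472, v(9) ≈ 4.690.
Sum = Δx · [v(5) + v(6) + v(7) + v(8) + v(9)].
Sum ≈ 21.147.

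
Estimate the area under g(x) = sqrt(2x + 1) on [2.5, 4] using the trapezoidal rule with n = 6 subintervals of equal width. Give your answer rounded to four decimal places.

Δx = (4 − 2.5)/6 = 0.25.
g(2.5) ≈ 2.4495, g(2.75) ≈ 2.5495, g(3) ≈ 2.6458, g(3.25) ≈ 2.7386, g(3.5) ≈ 2.8284, g(3.75) ≈ 2.9155, g(4) ≈ 3.0000.
T_6 = (Δx/2)·[g(x_0) + 2g(x_1) + ... + 2g(x_{5}) + g(x_6)].
Sum ≈ 4.1006.

4.1006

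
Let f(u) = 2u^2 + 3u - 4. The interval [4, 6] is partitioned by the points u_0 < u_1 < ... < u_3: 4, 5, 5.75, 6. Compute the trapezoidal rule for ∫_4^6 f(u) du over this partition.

Subinterval widths: 1, 0.75, 0.25.
f(4) = 40, f(5) = 61, f(5.75) = 79.375, f(6) = 86.
On each subinterval the trapezoid contributes (Δu_i/2)·[f(u_{i-1}) + f(u_i)].
Sum = 123.8125.

123.8125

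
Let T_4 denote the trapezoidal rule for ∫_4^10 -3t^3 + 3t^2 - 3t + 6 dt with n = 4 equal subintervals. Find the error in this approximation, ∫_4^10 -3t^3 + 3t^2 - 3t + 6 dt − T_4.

Exact integral: ∫_4^10 f(t) dt = -6462.
T_4 = -6597.
Error = -6462 − (-6597) = 135.

135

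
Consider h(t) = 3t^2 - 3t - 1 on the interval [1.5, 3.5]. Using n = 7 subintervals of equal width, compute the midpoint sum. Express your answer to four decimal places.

22.4592

Δt = (3.5 − 1.5)/7 = 2/7.
Midpoints: 23/14, 27/14, 31/14, 2.5, 39/14, 43/14, 47/14.
h(23/14) = 425/196, h(27/14) = 857/196, h(31/14) = 1385/196, h(2.5) = 10.25, h(39/14) = 2729/196, h(43/14) = 3545/196, h(47/14) = 4457/196.
Sum = Δt · [h(23/14) + h(27/14) + h(31/14) + ...].
Sum ≈ 22.4592.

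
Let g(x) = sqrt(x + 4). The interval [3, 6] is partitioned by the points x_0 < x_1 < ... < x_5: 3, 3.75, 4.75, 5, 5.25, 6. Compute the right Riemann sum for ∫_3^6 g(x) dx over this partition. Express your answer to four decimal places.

8.9280

Subinterval widths: 0.75, 1, 0.25, 0.25, 0.75.
Right endpoints: 3.75, 4.75, 5, 5.25, 6.
g(3.75) ≈ 2.7839, g(4.75) ≈ 2.9580, g(5) ≈ 3.0000, g(5.25) ≈ 3.0414, g(6) ≈ 3.1623.
Sum = Σ Δx_i · g(x_i).
Sum ≈ 8.9280.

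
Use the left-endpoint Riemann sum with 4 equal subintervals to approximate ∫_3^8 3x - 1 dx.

Δx = (8 − 3)/4 = 1.25.
Left endpoints: 3, 4.25, 5.5, 6.75.
f(3) = 8, f(4.25) = 11.75, f(5.5) = 15.5, f(6.75) = 19.25.
Sum = Δx · [f(3) + f(4.25) + f(5.5) + f(6.75)].
Sum = 68.125.

68.125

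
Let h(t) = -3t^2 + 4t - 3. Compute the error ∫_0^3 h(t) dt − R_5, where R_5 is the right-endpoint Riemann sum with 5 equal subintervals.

Exact integral: ∫_0^3 h(t) dt = -18.
R_5 = -23.04.
Error = -18 − (-23.04) = 5.04.

5.04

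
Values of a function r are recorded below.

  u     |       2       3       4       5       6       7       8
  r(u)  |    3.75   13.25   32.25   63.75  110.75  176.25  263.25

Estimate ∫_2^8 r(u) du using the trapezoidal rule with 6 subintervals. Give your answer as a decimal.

529.75

Δu = 1.
T_6 = (1/2)·[3.75 + 2·13.25 + 2·32.25 + 2·63.75 + 2·110.75 + 2·176.25 + 263.25] = 529.75.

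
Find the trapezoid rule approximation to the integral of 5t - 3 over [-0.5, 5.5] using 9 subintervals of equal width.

57

Δt = (5.5 − (-0.5))/9 = 2/3.
f(-0.5) = -5.5, f(1/6) = -13/6, f(5/6) = 7/6, f(1.5) = 4.5, f(13/6) = 47/6, f(17/6) = 67/6, f(3.5) = 14.5, f(25/6) = 107/6, f(29/6) = 127/6, f(5.5) = 24.5.
T_9 = (Δt/2)·[f(t_0) + 2f(t_1) + ... + 2f(t_{8}) + f(t_9)].
Sum = 57.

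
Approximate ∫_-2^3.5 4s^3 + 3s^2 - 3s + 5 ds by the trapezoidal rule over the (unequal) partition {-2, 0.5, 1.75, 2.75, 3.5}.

197.65625

Subinterval widths: 2.5, 1.25, 1, 0.75.
f(-2) = -9, f(0.5) = 4.75, f(1.75) = 30.375, f(2.75) = 102.625, f(3.5) = 202.75.
On each subinterval the trapezoid contributes (Δs_i/2)·[f(s_{i-1}) + f(s_i)].
Sum = 197.65625.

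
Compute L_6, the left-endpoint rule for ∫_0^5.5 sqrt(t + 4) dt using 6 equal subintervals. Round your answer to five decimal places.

Δt = (5.5 − 0)/6 = 11/12.
Left endpoints: 0, 11/12, 11/6, 2.75, 11/3, 55/12.
f(0) ≈ 2.00000, f(11/12) ≈ 2.21736, f(11/6) ≈ 2.41523, f(2.75) ≈ 2.59808, f(11/3) ≈ 2.76887, f(55/12) ≈ 2.92973.
Sum = Δt · [f(0) + f(11/12) + f(11/6) + ...].
Sum ≈ 13.68516.

13.68516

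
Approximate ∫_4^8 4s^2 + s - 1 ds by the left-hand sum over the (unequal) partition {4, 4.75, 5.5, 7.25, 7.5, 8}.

510.25

Subinterval widths: 0.75, 0.75, 1.75, 0.25, 0.5.
Left endpoints: 4, 4.75, 5.5, 7.25, 7.5.
f(4) = 67, f(4.75) = 94, f(5.5) = 125.5, f(7.25) = 216.5, f(7.5) = 231.5.
Sum = Σ Δs_i · f(s_i).
Sum = 510.25.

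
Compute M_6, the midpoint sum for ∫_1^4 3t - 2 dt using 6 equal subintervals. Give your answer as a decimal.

Δt = (4 − 1)/6 = 0.5.
Midpoints: 1.25, 1.75, 2.25, 2.75, 3.25, 3.75.
f(1.25) = 1.75, f(1.75) = 3.25, f(2.25) = 4.75, f(2.75) = 6.25, f(3.25) = 7.75, f(3.75) = 9.25.
Sum = Δt · [f(1.25) + f(1.75) + f(2.25) + ...].
Sum = 16.5.

16.5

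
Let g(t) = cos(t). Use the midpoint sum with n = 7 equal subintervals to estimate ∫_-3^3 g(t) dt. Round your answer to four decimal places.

Δt = (3 − (-3))/7 = 6/7.
Midpoints: -18/7, -12/7, -6/7, 0, 6/7, 12/7, 18/7.
g(-18/7) ≈ -0.8418, g(-12/7) ≈ -0.1430, g(-6/7) ≈ 0.6546, g(0) ≈ 1.0000, g(6/7) ≈ 0.6546, g(12/7) ≈ -0.1430, g(18/7) ≈ -0.8418.
Sum = Δt · [g(-18/7) + g(-12/7) + g(-6/7) + ...].
Sum ≈ 0.2911.

0.2911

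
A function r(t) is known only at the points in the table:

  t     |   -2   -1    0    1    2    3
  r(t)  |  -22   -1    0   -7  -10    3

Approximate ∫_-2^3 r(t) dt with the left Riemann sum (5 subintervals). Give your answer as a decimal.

Δt = 1.
Sum = 1·[(-22) + (-1) + 0 + (-7) + (-10)] = -40.

-40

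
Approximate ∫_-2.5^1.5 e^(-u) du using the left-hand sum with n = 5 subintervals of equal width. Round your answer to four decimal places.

17.3742

Δu = (1.5 − (-2.5))/5 = 0.8.
Left endpoints: -2.5, -1.7, -0.9, -0.1, 0.7.
f(-2.5) ≈ 12.1825, f(-1.7) ≈ 5.4739, f(-0.9) ≈ 2.4596, f(-0.1) ≈ 1.1052, f(0.7) ≈ 0.4966.
Sum = Δu · [f(-2.5) + f(-1.7) + f(-0.9) + f(-0.1) + f(0.7)].
Sum ≈ 17.3742.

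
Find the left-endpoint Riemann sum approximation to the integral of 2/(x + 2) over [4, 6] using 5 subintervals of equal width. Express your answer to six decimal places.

Δx = (6 − 4)/5 = 0.4.
Left endpoints: 4, 4.4, 4.8, 5.2, 5.6.
f(4) = 1/3, f(4.4) = 0.3125, f(4.8) = 5/17, f(5.2) = 5/18, f(5.6) = 5/19.
Sum = Δx · [f(4) + f(4.4) + f(4.8) + f(5.2) + f(5.6)].
Sum ≈ 0.592355.

0.592355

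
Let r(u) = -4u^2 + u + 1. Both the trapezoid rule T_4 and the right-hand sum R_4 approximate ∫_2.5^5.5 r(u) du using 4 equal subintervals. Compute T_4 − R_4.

T_4 = -187.125.
R_4 = -222.
T_4 − R_4 = 34.875.

34.875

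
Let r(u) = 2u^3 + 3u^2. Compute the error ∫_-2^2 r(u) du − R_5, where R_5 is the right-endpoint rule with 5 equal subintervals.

-14.08

Exact integral: ∫_-2^2 r(u) du = 16.
R_5 = 30.08.
Error = 16 − 30.08 = -14.08.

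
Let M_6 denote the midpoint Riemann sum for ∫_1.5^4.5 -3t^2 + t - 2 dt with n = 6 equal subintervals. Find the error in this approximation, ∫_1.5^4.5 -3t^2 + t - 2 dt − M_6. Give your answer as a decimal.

-0.1875

Exact integral: ∫_1.5^4.5 f(t) dt = -84.75.
M_6 = -84.5625.
Error = -84.75 − (-84.5625) = -0.1875.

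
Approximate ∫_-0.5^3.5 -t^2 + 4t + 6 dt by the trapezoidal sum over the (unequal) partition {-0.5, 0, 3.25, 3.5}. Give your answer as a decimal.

Subinterval widths: 0.5, 3.25, 0.25.
f(-0.5) = 3.75, f(0) = 6, f(3.25) = 8.4375, f(3.5) = 7.75.
On each subinterval the trapezoid contributes (Δt_i/2)·[f(t_{i-1}) + f(t_i)].
Sum = 27.921875.

27.921875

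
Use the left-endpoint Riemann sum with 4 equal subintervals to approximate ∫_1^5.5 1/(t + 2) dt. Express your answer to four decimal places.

1.0385

Δt = (5.5 − 1)/4 = 1.125.
Left endpoints: 1, 2.125, 3.25, 4.375.
f(1) = 1/3, f(2.125) = 8/33, f(3.25) = 4/21, f(4.375) = 8/51.
Sum = Δt · [f(1) + f(2.125) + f(3.25) + f(4.375)].
Sum ≈ 1.0385.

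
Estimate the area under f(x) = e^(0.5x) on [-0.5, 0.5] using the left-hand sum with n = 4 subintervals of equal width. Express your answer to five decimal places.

0.94861

Δx = (0.5 − (-0.5))/4 = 0.25.
Left endpoints: -0.5, -0.25, 0, 0.25.
f(-0.5) ≈ 0.77880, f(-0.25) ≈ 0.88250, f(0) ≈ 1.00000, f(0.25) ≈ 1.13315.
Sum = Δx · [f(-0.5) + f(-0.25) + f(0) + f(0.25)].
Sum ≈ 0.94861.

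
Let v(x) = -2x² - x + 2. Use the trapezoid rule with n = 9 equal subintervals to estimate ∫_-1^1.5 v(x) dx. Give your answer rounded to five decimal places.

Δx = (1.5 − (-1))/9 = 5/18.
v(-1) = 1, v(-13/18) = 136/81, v(-4/9) = 166/81, v(-1/6) = 19/9, v(1/9) = 151/81, v(7/18) = 106/81, v(2/3) = 4/9, v(17/18) = -59/81, v(11/9) = -179/81, v(1.5) = -4.
T_9 = (Δx/2)·[v(x_0) + 2v(x_1) + ... + 2v(x_{8}) + v(x_9)].
Sum ≈ 1.39403.

1.39403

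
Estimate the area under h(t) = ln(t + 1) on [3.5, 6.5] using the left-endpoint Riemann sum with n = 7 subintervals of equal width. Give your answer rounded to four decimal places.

5.2326

Δt = (6.5 − 3.5)/7 = 3/7.
Left endpoints: 3.5, 55/14, 61/14, 67/14, 73/14, 79/14, 85/14.
h(3.5) ≈ 1.5041, h(55/14) ≈ 1.5950, h(61/14) ≈ 1.6784, h(67/14) ≈ 1.7554, h(73/14) ≈ 1.8269, h(79/14) ≈ 1.8935, h(85/14) ≈ 1.9561.
Sum = Δt · [h(3.5) + h(55/14) + h(61/14) + ...].
Sum ≈ 5.2326.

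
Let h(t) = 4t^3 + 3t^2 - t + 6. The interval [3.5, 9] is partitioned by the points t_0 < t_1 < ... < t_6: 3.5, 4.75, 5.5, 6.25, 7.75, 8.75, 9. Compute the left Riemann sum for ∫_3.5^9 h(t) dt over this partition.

5611.5

Subinterval widths: 1.25, 0.75, 0.75, 1.5, 1, 0.25.
Left endpoints: 3.5, 4.75, 5.5, 6.25, 7.75, 8.75.
h(3.5) = 210.75, h(4.75) = 497.625, h(5.5) = 756.75, h(6.25) = 1093.5, h(7.75) = 2040.375, h(8.75) = 2906.625.
Sum = Σ Δt_i · h(t_i).
Sum = 5611.5.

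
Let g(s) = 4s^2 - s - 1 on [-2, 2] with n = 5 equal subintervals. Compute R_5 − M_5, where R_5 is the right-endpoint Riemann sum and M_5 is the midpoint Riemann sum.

R_5 = 17.44.
M_5 = 16.48.
R_5 − M_5 = 0.96.

0.96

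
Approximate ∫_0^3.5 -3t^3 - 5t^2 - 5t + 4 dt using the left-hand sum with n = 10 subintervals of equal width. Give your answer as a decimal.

Δt = (3.5 − 0)/10 = 0.35.
Left endpoints: 0, 0.35, 0.7, 1.05, 1.4, 1.75, 2.1, 2.45, 2.8, 3.15.
f(0) = 4, f(0.35) = 1.508875, f(0.7) = -2.979, f(1.05) = -10.235375, f(1.4) = -21.032, f(1.75) = -36.140625, f(2.1) = -56.333, f(2.45) = -82.380875, f(2.8) = -115.056, f(3.15) = -155.130125.
Sum = Δt · [f(0) + f(0.35) + f(0.7) + ...].
Sum = -165.82234375.

-165.82234375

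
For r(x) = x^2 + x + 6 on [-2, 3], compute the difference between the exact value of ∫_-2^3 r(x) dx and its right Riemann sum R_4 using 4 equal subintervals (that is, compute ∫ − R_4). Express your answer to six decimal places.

-7.552083

Exact integral: ∫_-2^3 r(x) dx ≈ 44.16666667.
R_4 = 51.71875.
Error ≈ 44.16666667 − 51.71875 ≈ -7.552083.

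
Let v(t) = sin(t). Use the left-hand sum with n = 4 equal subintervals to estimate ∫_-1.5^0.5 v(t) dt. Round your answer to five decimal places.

Δt = (0.5 − (-1.5))/4 = 0.5.
Left endpoints: -1.5, -1, -0.5, 0.
v(-1.5) ≈ -0.99749, v(-1) ≈ -0.84147, v(-0.5) ≈ -0.47943, v(0) ≈ 0.00000.
Sum = Δt · [v(-1.5) + v(-1) + v(-0.5) + v(0)].
Sum ≈ -1.15920.

-1.15920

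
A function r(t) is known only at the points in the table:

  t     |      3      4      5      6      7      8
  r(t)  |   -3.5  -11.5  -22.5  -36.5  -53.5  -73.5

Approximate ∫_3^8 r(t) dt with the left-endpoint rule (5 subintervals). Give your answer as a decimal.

Δt = 1.
Sum = 1·[(-3.5) + (-11.5) + (-22.5) + (-36.5) + (-53.5)] = -127.5.

-127.5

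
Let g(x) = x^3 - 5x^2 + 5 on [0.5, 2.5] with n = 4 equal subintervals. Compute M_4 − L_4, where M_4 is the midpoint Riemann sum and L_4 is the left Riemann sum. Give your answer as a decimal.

M_4 = -6.0625.
L_4 = -2.5.
M_4 − L_4 = -3.5625.

-3.5625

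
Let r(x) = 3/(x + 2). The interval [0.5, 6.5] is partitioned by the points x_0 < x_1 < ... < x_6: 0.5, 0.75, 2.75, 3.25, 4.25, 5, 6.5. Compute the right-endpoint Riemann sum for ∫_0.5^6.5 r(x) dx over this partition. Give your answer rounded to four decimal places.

Subinterval widths: 0.25, 2, 0.5, 1, 0.75, 1.5.
Right endpoints: 0.75, 2.75, 3.25, 4.25, 5, 6.5.
r(0.75) = 12/11, r(2.75) = 12/19, r(3.25) = 4/7, r(4.25) = 0.48, r(5) = 3/7, r(6.5) = 6/17.
Sum = Σ Δx_i · r(x_i).
Sum ≈ 3.1524.

3.1524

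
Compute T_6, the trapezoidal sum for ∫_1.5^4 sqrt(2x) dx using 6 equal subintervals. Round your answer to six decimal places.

5.807191

Δx = (4 − 1.5)/6 = 5/12.
f(1.5) ≈ 1.732051, f(23/12) ≈ 1.957890, f(7/3) ≈ 2.160247, f(2.75) ≈ 2.345208, f(19/6) ≈ 2.516611, f(43/12) ≈ 2.677063, f(4) ≈ 2.828427.
T_6 = (Δx/2)·[f(x_0) + 2f(x_1) + ... + 2f(x_{5}) + f(x_6)].
Sum ≈ 5.807191.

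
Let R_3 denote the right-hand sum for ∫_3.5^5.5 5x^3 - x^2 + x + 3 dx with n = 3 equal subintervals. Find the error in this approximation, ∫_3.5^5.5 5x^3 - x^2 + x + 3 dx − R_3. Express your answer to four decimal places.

-210.3519

Exact integral: ∫_3.5^5.5 f(x) dx ≈ 930.083333.
R_3 ≈ 1140.435185.
Error ≈ 930.083333 − 1140.435185 ≈ -210.3519.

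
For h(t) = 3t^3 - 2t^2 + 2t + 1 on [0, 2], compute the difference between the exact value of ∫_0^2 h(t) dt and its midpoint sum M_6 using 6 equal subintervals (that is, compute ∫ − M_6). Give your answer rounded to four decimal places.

0.1296

Exact integral: ∫_0^2 h(t) dt ≈ 12.666667.
M_6 ≈ 12.537037.
Error ≈ 12.666667 − 12.537037 ≈ 0.1296.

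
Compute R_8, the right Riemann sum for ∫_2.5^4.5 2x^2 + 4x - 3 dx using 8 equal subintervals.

76.875

Δx = (4.5 − 2.5)/8 = 0.25.
Right endpoints: 2.75, 3, 3.25, 3.5, 3.75, 4, 4.25, 4.5.
f(2.75) = 23.125, f(3) = 27, f(3.25) = 31.125, f(3.5) = 35.5, f(3.75) = 40.125, f(4) = 45, f(4.25) = 50.125, f(4.5) = 55.5.
Sum = Δx · [f(2.75) + f(3) + f(3.25) + ...].
Sum = 76.875.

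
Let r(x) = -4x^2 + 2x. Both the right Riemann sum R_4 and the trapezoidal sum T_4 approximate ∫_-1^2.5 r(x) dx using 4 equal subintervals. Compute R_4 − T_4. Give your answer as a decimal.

-6.125

R_4 = -24.828125.
T_4 = -18.703125.
R_4 − T_4 = -6.125.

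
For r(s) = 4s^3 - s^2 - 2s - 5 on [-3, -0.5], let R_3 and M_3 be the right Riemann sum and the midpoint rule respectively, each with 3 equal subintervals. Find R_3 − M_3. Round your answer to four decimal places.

36.8056

R_3 ≈ -53.657407.
M_3 ≈ -90.462963.
R_3 − M_3 ≈ 36.8056.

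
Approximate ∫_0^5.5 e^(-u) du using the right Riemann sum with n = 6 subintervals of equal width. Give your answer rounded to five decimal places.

Δu = (5.5 − 0)/6 = 11/12.
Right endpoints: 11/12, 11/6, 2.75, 11/3, 55/12, 5.5.
f(11/12) ≈ 0.39985, f(11/6) ≈ 0.15988, f(2.75) ≈ 0.06393, f(11/3) ≈ 0.02556, f(55/12) ≈ 0.01022, f(5.5) ≈ 0.00409.
Sum = Δu · [f(11/12) + f(11/6) + f(2.75) + ...].
Sum ≈ 0.60823.

0.60823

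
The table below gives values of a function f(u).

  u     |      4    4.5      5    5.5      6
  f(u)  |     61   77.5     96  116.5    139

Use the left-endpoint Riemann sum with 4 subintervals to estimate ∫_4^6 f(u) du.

175.5

Δu = 0.5.
Sum = 0.5·[61 + 77.5 + 96 + 116.5] = 175.5.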